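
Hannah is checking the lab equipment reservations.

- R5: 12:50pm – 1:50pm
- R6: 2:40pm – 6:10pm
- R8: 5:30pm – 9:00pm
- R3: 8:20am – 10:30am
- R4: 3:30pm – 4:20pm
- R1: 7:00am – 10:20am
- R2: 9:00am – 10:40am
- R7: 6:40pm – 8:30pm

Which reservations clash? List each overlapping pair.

R1 & R2, R1 & R3, R2 & R3, R4 & R6, R6 & R8, R7 & R8

Sorted by start: R1, R3, R2, R5, R6, R4, R8, R7.
R3 starts before R1 ends → R1 and R3 overlap.
R2 starts before R1 ends → R1 and R2 overlap.
R5 starts after R1 ends — done with R1.
R2 starts before R3 ends → R3 and R2 overlap.
R5 starts after R3 ends — done with R3.
R5 starts after R2 ends — done with R2.
R6 starts after R5 ends — done with R5.
R4 starts before R6 ends → R6 and R4 overlap.
R8 starts before R6 ends → R6 and R8 overlap.
R7 starts after R6 ends.
R8 starts after R4 ends — done with R4.
R7 starts before R8 ends → R8 and R7 overlap.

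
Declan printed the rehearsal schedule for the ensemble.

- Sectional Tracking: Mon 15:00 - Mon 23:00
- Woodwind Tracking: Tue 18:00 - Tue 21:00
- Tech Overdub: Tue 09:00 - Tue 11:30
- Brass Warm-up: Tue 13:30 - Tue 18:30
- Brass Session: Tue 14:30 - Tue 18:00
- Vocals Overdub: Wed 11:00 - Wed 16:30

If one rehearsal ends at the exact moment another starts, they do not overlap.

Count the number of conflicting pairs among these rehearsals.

Sorted by start: Sectional Tracking, Tech Overdub, Brass Warm-up, Brass Session, Woodwind Tracking, Vocals Overdub.
Tech Overdub starts after Sectional Tracking ends, so Sectional Tracking has no further overlaps.
Brass Warm-up starts after Tech Overdub ends, so Tech Overdub has no further overlaps.
Brass Session starts before Brass Warm-up ends → Brass Warm-up and Brass Session overlap.
Woodwind Tracking starts before Brass Warm-up ends → Brass Warm-up and Woodwind Tracking overlap.
Vocals Overdub starts after Brass Warm-up ends.
Woodwind Tracking starts exactly when Brass Session ends (back-to-back, no overlap), so Brass Session has no further overlaps.
Vocals Overdub starts after Woodwind Tracking ends.
Overlapping pairs: Brass Session & Brass Warm-up, Brass Warm-up & Woodwind Tracking — 2 in total.

2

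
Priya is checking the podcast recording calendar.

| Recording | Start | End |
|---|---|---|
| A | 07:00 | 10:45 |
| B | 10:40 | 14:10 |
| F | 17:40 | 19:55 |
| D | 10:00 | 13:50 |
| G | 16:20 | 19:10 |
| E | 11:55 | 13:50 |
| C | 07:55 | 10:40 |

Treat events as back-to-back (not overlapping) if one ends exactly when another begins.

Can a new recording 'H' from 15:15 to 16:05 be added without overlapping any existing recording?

Yes — the slot is free

A: ends 10:45 at or before H starts 15:15 → clear.
C: ends 10:40 at or before H starts 15:15 → clear.
D: ends 13:50 at or before H starts 15:15 → clear.
B: ends 14:10 at or before H starts 15:15 → clear.
E: ends 13:50 at or before H starts 15:15 → clear.
G: starts 16:20 at or after H ends 16:05 → clear.
F: starts 17:40 at or after H ends 16:05 → clear.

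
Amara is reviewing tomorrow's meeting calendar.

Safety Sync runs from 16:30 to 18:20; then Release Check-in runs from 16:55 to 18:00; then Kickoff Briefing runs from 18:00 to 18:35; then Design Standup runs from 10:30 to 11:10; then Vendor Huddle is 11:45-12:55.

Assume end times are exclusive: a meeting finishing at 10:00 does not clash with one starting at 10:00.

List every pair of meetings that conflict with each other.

Kickoff Briefing & Safety Sync, Release Check-in & Safety Sync

Sorted by start: Design Standup, Vendor Huddle, Safety Sync, Release Check-in, Kickoff Briefing.
Vendor Huddle starts after Design Standup ends, so Design Standup has no further overlaps.
Safety Sync starts after Vendor Huddle ends, so Vendor Huddle has no further overlaps.
Release Check-in starts before Safety Sync ends → Safety Sync and Release Check-in overlap.
Kickoff Briefing starts before Safety Sync ends → Safety Sync and Kickoff Briefing overlap.
Kickoff Briefing starts exactly when Release Check-in ends (back-to-back, no overlap).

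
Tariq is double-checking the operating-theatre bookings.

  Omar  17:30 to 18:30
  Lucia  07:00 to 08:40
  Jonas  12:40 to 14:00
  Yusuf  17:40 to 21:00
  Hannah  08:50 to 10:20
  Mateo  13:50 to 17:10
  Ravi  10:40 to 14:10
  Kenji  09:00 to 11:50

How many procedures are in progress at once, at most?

3

Sweep the timeline, counting +1 at each start and −1 at each end (ends before starts at a tie):
07:00 start Lucia → 1
08:40 end Lucia → 0
08:50 start Hannah → 1
09:00 start Kenji → 2
10:20 end Hannah → 1
10:40 start Ravi → 2
11:50 end Kenji → 1
12:40 start Jonas → 2
13:50 start Mateo → 3
14:00 end Jonas → 2
14:10 end Ravi → 1
17:10 end Mateo → 0
17:30 start Omar → 1
17:40 start Yusuf → 2
18:30 end Omar → 1
21:00 end Yusuf → 0
Peak is 3, at 13:50 (Jonas, Mateo, Ravi).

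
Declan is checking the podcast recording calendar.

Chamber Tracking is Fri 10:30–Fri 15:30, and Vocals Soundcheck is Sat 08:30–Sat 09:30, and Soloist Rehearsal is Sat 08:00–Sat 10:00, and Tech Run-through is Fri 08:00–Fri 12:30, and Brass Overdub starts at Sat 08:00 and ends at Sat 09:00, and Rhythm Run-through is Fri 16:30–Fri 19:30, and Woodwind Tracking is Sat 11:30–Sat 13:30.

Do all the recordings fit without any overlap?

Sorted by start: Tech Run-through, Chamber Tracking, Rhythm Run-through, Soloist Rehearsal, Brass Overdub, Vocals Soundcheck, Woodwind Tracking.
Chamber Tracking starts before Tech Run-through ends → Tech Run-through and Chamber Tracking overlap.
That's a conflict, so the schedule is not conflict-free.

No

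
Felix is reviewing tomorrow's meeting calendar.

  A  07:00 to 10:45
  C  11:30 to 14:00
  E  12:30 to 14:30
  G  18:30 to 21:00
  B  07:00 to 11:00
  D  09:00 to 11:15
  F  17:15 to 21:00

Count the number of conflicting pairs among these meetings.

Sorted by start: A, B, D, C, E, F, G.
B starts before A ends → A and B overlap.
D starts before A ends → A and D overlap.
C starts after A ends — done with A.
D starts before B ends → B and D overlap.
C starts after B ends — done with B.
C starts after D ends — done with D.
E starts before C ends → C and E overlap.
F starts after C ends — done with C.
F starts after E ends — done with E.
G starts before F ends → F and G overlap.
Overlapping pairs: A & B, A & D, B & D, C & E, F & G — 5 in total.

5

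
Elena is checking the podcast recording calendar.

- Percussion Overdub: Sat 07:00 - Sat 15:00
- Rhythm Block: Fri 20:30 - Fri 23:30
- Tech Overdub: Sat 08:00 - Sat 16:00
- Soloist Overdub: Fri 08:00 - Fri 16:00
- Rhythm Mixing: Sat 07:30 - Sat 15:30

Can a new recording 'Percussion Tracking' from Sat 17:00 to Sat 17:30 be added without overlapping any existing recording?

Yes — the slot is free

Soloist Overdub: ends Fri 16:00 at or before Percussion Tracking starts Sat 17:00 → clear.
Rhythm Block: ends Fri 23:30 at or before Percussion Tracking starts Sat 17:00 → clear.
Percussion Overdub: ends Sat 15:00 at or before Percussion Tracking starts Sat 17:00 → clear.
Rhythm Mixing: ends Sat 15:30 at or before Percussion Tracking starts Sat 17:00 → clear.
Tech Overdub: ends Sat 16:00 at or before Percussion Tracking starts Sat 17:00 → clear.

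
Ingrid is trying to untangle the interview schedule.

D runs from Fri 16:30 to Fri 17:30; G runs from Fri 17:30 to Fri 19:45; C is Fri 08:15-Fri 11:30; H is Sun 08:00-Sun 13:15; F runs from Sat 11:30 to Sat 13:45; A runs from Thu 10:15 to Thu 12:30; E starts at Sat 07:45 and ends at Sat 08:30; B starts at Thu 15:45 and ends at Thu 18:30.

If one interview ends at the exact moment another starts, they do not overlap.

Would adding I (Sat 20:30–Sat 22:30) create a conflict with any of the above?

A: ends Thu 12:30 at or before I starts Sat 20:30 → clear.
B: ends Thu 18:30 at or before I starts Sat 20:30 → clear.
C: ends Fri 11:30 at or before I starts Sat 20:30 → clear.
D: ends Fri 17:30 at or before I starts Sat 20:30 → clear.
G: ends Fri 19:45 at or before I starts Sat 20:30 → clear.
E: ends Sat 08:30 at or before I starts Sat 20:30 → clear.
F: ends Sat 13:45 at or before I starts Sat 20:30 → clear.
H: starts Sun 08:00 at or after I ends Sat 22:30 → clear.

No — it doesn't clash with anything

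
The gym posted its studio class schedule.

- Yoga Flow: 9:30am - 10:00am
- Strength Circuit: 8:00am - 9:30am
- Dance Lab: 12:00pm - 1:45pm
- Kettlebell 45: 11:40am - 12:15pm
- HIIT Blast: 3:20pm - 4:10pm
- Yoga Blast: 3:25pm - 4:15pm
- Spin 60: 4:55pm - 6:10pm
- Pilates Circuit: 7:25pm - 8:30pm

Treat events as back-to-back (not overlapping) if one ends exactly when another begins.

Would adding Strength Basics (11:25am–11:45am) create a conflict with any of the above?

Strength Circuit: ends 9:30am at or before Strength Basics starts 11:25am → clear.
Yoga Flow: ends 10:00am at or before Strength Basics starts 11:25am → clear.
Kettlebell 45: starts 11:40am before Strength Basics ends 11:45am, and ends 12:15pm after Strength Basics starts 11:25am → overlap.
Dance Lab: starts 12:00pm at or after Strength Basics ends 11:45am → clear.
HIIT Blast: starts 3:20pm at or after Strength Basics ends 11:45am → clear.
Yoga Blast: starts 3:25pm at or after Strength Basics ends 11:45am → clear.
Spin 60: starts 4:55pm at or after Strength Basics ends 11:45am → clear.
Pilates Circuit: starts 7:25pm at or after Strength Basics ends 11:45am → clear.
Strength Basics overlaps Kettlebell 45.

Yes — it overlaps Kettlebell 45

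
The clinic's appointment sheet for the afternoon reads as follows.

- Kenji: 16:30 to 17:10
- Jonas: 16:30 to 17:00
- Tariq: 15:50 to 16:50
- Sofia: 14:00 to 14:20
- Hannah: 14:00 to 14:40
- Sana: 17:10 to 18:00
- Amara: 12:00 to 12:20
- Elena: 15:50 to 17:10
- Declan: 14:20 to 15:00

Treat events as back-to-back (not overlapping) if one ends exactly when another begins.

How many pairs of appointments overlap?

Check each pair: they overlap iff neither finishes before the other starts.
Sorted by start: Amara, Sofia, Hannah, Declan, Elena, Tariq, Jonas, Kenji, Sana.
Sofia starts after Amara ends, so nothing later overlaps Amara either.
Hannah starts before Sofia ends → Sofia and Hannah overlap.
Declan starts exactly when Sofia ends (back-to-back, no overlap), so nothing later overlaps Sofia either.
Declan starts before Hannah ends → Hannah and Declan overlap.
Elena starts after Hannah ends, so nothing later overlaps Hannah either.
Elena starts after Declan ends, so nothing later overlaps Declan either.
Tariq starts before Elena ends → Elena and Tariq overlap.
Jonas starts before Elena ends → Elena and Jonas overlap.
Kenji starts before Elena ends → Elena and Kenji overlap.
Sana starts exactly when Elena ends (back-to-back, no overlap).
Jonas starts before Tariq ends → Tariq and Jonas overlap.
Kenji starts before Tariq ends → Tariq and Kenji overlap.
Sana starts after Tariq ends.
Kenji starts before Jonas ends → Jonas and Kenji overlap.
Sana starts after Jonas ends.
Sana starts exactly when Kenji ends (back-to-back, no overlap).
Overlapping pairs: Declan & Hannah, Elena & Jonas, Elena & Kenji, Elena & Tariq, Hannah & Sofia, Jonas & Kenji, Jonas & Tariq, Kenji & Tariq — 8 in total.

8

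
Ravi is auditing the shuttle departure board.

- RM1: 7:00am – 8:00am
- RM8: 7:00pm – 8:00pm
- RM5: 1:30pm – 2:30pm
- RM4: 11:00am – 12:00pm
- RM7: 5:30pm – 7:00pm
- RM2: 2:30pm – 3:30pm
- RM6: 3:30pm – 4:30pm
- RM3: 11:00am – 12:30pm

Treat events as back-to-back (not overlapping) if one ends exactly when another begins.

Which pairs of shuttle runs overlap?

RM3 & RM4

Sorted by start: RM1, RM3, RM4, RM5, RM2, RM6, RM7, RM8.
RM3 starts after RM1 ends, so RM1 has no further overlaps.
RM4 starts before RM3 ends → RM3 and RM4 overlap.
RM5 starts after RM3 ends, so RM3 has no further overlaps.
RM5 starts after RM4 ends, so RM4 has no further overlaps.
RM2 starts exactly when RM5 ends (back-to-back, no overlap), so RM5 has no further overlaps.
RM6 starts exactly when RM2 ends (back-to-back, no overlap), so RM2 has no further overlaps.
RM7 starts after RM6 ends, so RM6 has no further overlaps.
RM8 starts exactly when RM7 ends (back-to-back, no overlap).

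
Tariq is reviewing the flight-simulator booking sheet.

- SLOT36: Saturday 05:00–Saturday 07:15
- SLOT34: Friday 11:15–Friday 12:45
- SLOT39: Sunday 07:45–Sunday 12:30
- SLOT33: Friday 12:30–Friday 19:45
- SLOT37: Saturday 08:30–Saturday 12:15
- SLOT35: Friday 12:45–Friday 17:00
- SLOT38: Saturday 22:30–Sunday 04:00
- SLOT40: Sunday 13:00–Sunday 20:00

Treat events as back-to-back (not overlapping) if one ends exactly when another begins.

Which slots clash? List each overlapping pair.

Two intervals overlap when each starts before the other ends.
Sorted by start: SLOT34, SLOT33, SLOT35, SLOT36, SLOT37, SLOT38, SLOT39, SLOT40.
SLOT33 starts before SLOT34 ends → SLOT34 and SLOT33 overlap.
SLOT35 starts exactly when SLOT34 ends (back-to-back, no overlap), so SLOT34 has no further overlaps.
SLOT35 starts before SLOT33 ends → SLOT33 and SLOT35 overlap.
SLOT36 starts after SLOT33 ends, so SLOT33 has no further overlaps.
SLOT36 starts after SLOT35 ends, so SLOT35 has no further overlaps.
SLOT37 starts after SLOT36 ends, so SLOT36 has no further overlaps.
SLOT38 starts after SLOT37 ends, so SLOT37 has no further overlaps.
SLOT39 starts after SLOT38 ends, so SLOT38 has no further overlaps.
SLOT40 starts after SLOT39 ends.

SLOT33 & SLOT34, SLOT33 & SLOT35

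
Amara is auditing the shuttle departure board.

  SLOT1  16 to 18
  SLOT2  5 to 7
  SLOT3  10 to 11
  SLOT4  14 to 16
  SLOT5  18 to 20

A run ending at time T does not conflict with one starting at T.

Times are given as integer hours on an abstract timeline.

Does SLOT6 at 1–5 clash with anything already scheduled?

SLOT2: starts 5 at or after SLOT6 ends 5 → clear.
SLOT3: starts 10 at or after SLOT6 ends 5 → clear.
SLOT4: starts 14 at or after SLOT6 ends 5 → clear.
SLOT1: starts 16 at or after SLOT6 ends 5 → clear.
SLOT5: starts 18 at or after SLOT6 ends 5 → clear.

No — it doesn't clash with anything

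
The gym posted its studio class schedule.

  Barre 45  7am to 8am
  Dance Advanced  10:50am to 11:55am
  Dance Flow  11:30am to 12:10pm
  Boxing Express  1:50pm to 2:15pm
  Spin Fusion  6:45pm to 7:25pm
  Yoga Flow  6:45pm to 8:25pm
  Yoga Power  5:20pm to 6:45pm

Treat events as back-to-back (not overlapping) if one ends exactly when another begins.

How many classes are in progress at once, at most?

Walk through starts and ends in time order (an end at T is processed before a start at T):
7am start Barre 45 → 1
8am end Barre 45 → 0
10:50am start Dance Advanced → 1
11:30am start Dance Flow → 2
11:55am end Dance Advanced → 1
12:10pm end Dance Flow → 0
1:50pm start Boxing Express → 1
2:15pm end Boxing Express → 0
5:20pm start Yoga Power → 1
6:45pm end Yoga Power → 0
6:45pm start Spin Fusion → 1
6:45pm start Yoga Flow → 2
7:25pm end Spin Fusion → 1
8:25pm end Yoga Flow → 0
Peak is 2, at 11:30am (Dance Advanced, Dance Flow).

2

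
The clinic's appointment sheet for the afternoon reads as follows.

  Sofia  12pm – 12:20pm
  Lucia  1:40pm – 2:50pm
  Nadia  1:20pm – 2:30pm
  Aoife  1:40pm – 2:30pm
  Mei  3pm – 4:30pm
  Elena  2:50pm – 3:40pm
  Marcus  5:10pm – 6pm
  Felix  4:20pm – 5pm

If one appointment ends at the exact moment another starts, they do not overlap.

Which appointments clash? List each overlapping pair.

Aoife & Lucia, Aoife & Nadia, Elena & Mei, Felix & Mei, Lucia & Nadia

Sorted by start: Sofia, Nadia, Lucia, Aoife, Elena, Mei, Felix, Marcus.
Nadia starts after Sofia ends, so nothing later overlaps Sofia either.
Lucia starts before Nadia ends → Nadia and Lucia overlap.
Aoife starts before Nadia ends → Nadia and Aoife overlap.
Elena starts after Nadia ends, so nothing later overlaps Nadia either.
Aoife starts before Lucia ends → Lucia and Aoife overlap.
Elena starts exactly when Lucia ends (back-to-back, no overlap), so nothing later overlaps Lucia either.
Elena starts after Aoife ends, so nothing later overlaps Aoife either.
Mei starts before Elena ends → Elena and Mei overlap.
Felix starts after Elena ends, so nothing later overlaps Elena either.
Felix starts before Mei ends → Mei and Felix overlap.
Marcus starts after Mei ends.
Marcus starts after Felix ends.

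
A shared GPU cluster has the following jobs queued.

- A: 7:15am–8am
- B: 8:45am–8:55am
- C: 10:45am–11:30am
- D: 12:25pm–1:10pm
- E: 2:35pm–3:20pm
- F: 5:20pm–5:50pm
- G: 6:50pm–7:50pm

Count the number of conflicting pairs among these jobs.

Sorted by start: A, B, C, D, E, F, G.
B starts after A ends, so A has no further overlaps.
C starts after B ends, so B has no further overlaps.
D starts after C ends, so C has no further overlaps.
E starts after D ends, so D has no further overlaps.
F starts after E ends, so E has no further overlaps.
G starts after F ends.
No pair overlaps.

0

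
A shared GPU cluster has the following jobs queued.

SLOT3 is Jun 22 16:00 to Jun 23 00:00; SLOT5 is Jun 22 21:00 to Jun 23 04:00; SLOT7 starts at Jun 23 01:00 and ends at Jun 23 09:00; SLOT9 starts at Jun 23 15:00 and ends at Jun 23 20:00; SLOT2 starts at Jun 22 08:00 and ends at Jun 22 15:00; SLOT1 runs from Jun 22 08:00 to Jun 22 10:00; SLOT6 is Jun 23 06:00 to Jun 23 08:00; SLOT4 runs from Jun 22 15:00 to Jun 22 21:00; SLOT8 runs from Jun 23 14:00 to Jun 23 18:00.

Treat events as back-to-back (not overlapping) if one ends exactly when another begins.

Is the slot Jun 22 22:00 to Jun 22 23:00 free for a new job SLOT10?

No — it overlaps SLOT3, SLOT5

SLOT1: ends Jun 22 10:00 at or before SLOT10 starts Jun 22 22:00 → clear.
SLOT2: ends Jun 22 15:00 at or before SLOT10 starts Jun 22 22:00 → clear.
SLOT4: ends Jun 22 21:00 at or before SLOT10 starts Jun 22 22:00 → clear.
SLOT3: starts Jun 22 16:00 before SLOT10 ends Jun 22 23:00, and ends Jun 23 00:00 after SLOT10 starts Jun 22 22:00 → overlap.
SLOT5: starts Jun 22 21:00 before SLOT10 ends Jun 22 23:00, and ends Jun 23 04:00 after SLOT10 starts Jun 22 22:00 → overlap.
SLOT7: starts Jun 23 01:00 at or after SLOT10 ends Jun 22 23:00 → clear.
SLOT6: starts Jun 23 06:00 at or after SLOT10 ends Jun 22 23:00 → clear.
SLOT8: starts Jun 23 14:00 at or after SLOT10 ends Jun 22 23:00 → clear.
SLOT9: starts Jun 23 15:00 at or after SLOT10 ends Jun 22 23:00 → clear.
SLOT10 overlaps SLOT3, SLOT5.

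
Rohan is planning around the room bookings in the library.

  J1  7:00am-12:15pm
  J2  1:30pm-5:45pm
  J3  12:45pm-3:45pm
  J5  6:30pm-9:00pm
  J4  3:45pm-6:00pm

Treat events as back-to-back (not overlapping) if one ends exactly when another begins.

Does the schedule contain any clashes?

Yes

Two intervals overlap when each starts before the other ends.
Sorted by start: J1, J3, J2, J4, J5.
J3 starts after J1 ends, so nothing later overlaps J1 either.
J2 starts before J3 ends → J3 and J2 overlap.
That's a conflict, so the schedule is not conflict-free.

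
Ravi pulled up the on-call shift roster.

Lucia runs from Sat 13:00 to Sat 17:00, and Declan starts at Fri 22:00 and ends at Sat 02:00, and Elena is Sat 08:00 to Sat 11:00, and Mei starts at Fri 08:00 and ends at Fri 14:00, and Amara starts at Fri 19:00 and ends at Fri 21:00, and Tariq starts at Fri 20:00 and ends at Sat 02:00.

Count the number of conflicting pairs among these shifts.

Sorted by start: Mei, Amara, Tariq, Declan, Elena, Lucia.
Amara starts after Mei ends, so Mei has no further overlaps.
Tariq starts before Amara ends → Amara and Tariq overlap.
Declan starts after Amara ends, so Amara has no further overlaps.
Declan starts before Tariq ends → Tariq and Declan overlap.
Elena starts after Tariq ends, so Tariq has no further overlaps.
Elena starts after Declan ends, so Declan has no further overlaps.
Lucia starts after Elena ends.
Overlapping pairs: Amara & Tariq, Declan & Tariq — 2 in total.

2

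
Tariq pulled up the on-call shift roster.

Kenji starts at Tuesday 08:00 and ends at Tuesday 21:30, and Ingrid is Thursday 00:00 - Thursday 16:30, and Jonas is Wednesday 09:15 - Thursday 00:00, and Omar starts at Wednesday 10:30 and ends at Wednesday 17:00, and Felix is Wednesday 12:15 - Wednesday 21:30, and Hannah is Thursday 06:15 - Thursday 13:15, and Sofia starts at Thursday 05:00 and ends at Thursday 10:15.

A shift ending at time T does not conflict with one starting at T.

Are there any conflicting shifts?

Sorted by start: Kenji, Jonas, Omar, Felix, Ingrid, Sofia, Hannah.
Jonas starts after Kenji ends, so Kenji has no further overlaps.
Omar starts before Jonas ends → Jonas and Omar overlap.
That's a conflict, so the schedule is not conflict-free.

Yes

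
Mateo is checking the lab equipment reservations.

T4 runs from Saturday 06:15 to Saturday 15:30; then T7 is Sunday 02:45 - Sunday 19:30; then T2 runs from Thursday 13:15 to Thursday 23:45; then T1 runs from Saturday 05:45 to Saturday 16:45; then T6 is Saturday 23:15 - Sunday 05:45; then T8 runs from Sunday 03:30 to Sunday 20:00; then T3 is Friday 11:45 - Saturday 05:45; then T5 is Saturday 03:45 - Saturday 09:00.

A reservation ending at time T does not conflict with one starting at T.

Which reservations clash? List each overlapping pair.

T1 & T4, T1 & T5, T3 & T5, T4 & T5, T6 & T7, T6 & T8, T7 & T8

Two intervals overlap when each starts before the other ends.
Sorted by start: T2, T3, T5, T1, T4, T6, T7, T8.
T3 starts after T2 ends, so nothing later overlaps T2 either.
T5 starts before T3 ends → T3 and T5 overlap.
T1 starts exactly when T3 ends (back-to-back, no overlap), so nothing later overlaps T3 either.
T1 starts before T5 ends → T5 and T1 overlap.
T4 starts before T5 ends → T5 and T4 overlap.
T6 starts after T5 ends, so nothing later overlaps T5 either.
T4 starts before T1 ends → T1 and T4 overlap.
T6 starts after T1 ends, so nothing later overlaps T1 either.
T6 starts after T4 ends, so nothing later overlaps T4 either.
T7 starts before T6 ends → T6 and T7 overlap.
T8 starts before T6 ends → T6 and T8 overlap.
T8 starts before T7 ends → T7 and T8 overlap.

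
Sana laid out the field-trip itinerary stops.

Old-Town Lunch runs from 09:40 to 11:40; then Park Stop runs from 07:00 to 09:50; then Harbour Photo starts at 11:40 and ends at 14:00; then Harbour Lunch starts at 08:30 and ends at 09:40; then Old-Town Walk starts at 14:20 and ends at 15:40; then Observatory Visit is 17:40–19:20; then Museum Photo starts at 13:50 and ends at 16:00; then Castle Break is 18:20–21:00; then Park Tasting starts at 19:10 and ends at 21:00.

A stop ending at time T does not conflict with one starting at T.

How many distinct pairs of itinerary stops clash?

7

Check each pair: they overlap iff neither finishes before the other starts.
Sorted by start: Park Stop, Harbour Lunch, Old-Town Lunch, Harbour Photo, Museum Photo, Old-Town Walk, Observatory Visit, Castle Break, Park Tasting.
Harbour Lunch starts before Park Stop ends → Park Stop and Harbour Lunch overlap.
Old-Town Lunch starts before Park Stop ends → Park Stop and Old-Town Lunch overlap.
Harbour Photo starts after Park Stop ends, so nothing later overlaps Park Stop either.
Old-Town Lunch starts exactly when Harbour Lunch ends (back-to-back, no overlap), so nothing later overlaps Harbour Lunch either.
Harbour Photo starts exactly when Old-Town Lunch ends (back-to-back, no overlap), so nothing later overlaps Old-Town Lunch either.
Museum Photo starts before Harbour Photo ends → Harbour Photo and Museum Photo overlap.
Old-Town Walk starts after Harbour Photo ends, so nothing later overlaps Harbour Photo either.
Old-Town Walk starts before Museum Photo ends → Museum Photo and Old-Town Walk overlap.
Observatory Visit starts after Museum Photo ends, so nothing later overlaps Museum Photo either.
Observatory Visit starts after Old-Town Walk ends, so nothing later overlaps Old-Town Walk either.
Castle Break starts before Observatory Visit ends → Observatory Visit and Castle Break overlap.
Park Tasting starts before Observatory Visit ends → Observatory Visit and Park Tasting overlap.
Park Tasting starts before Castle Break ends → Castle Break and Park Tasting overlap.
Overlapping pairs: Castle Break & Observatory Visit, Castle Break & Park Tasting, Harbour Lunch & Park Stop, Harbour Photo & Museum Photo, Museum Photo & Old-Town Walk, Observatory Visit & Park Tasting, Old-Town Lunch & Park Stop — 7 in total.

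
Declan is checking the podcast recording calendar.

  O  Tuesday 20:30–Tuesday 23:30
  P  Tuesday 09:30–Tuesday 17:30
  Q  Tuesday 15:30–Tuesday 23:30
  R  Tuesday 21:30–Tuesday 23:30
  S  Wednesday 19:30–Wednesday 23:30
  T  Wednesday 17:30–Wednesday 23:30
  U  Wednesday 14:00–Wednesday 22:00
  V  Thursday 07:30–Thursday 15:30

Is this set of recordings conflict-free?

No

Sorted by start: P, Q, O, R, U, T, S, V.
Q starts before P ends → P and Q overlap.
That's a conflict, so the schedule is not conflict-free.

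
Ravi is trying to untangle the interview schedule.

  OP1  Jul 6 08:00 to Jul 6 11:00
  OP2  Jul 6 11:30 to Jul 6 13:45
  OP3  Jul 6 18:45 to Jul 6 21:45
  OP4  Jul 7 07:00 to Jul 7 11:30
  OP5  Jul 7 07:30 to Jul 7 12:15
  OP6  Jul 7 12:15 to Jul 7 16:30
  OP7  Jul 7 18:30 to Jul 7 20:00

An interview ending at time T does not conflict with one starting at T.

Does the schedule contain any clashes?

Yes

Sorted by start: OP1, OP2, OP3, OP4, OP5, OP6, OP7.
OP2 starts after OP1 ends — done with OP1.
OP3 starts after OP2 ends — done with OP2.
OP4 starts after OP3 ends — done with OP3.
OP5 starts before OP4 ends → OP4 and OP5 overlap.
That's a conflict, so the schedule is not conflict-free.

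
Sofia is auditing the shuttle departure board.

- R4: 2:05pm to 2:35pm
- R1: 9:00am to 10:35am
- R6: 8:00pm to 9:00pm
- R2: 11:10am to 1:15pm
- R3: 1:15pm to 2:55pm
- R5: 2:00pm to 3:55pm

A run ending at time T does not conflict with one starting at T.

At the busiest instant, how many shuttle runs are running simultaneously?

3

Sort all start/end points and keep a running count:
9:00am start R1 → 1
10:35am end R1 → 0
11:10am start R2 → 1
1:15pm end R2 → 0
1:15pm start R3 → 1
2:00pm start R5 → 2
2:05pm start R4 → 3
2:35pm end R4 → 2
2:55pm end R3 → 1
3:55pm end R5 → 0
8:00pm start R6 → 1
9:00pm end R6 → 0
Peak is 3, at 2:05pm (R3, R4, R5).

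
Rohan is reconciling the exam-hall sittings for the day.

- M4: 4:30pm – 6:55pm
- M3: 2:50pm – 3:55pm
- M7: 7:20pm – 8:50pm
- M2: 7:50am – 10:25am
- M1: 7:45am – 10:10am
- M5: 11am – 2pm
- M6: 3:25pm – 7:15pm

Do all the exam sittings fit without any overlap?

Sorted by start: M1, M2, M5, M3, M6, M4, M7.
M2 starts before M1 ends → M1 and M2 overlap.
That's a conflict, so the schedule is not conflict-free.

No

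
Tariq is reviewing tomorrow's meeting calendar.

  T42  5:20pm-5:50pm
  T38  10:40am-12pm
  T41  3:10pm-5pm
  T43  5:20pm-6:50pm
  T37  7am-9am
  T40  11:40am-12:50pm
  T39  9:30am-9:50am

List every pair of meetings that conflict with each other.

T38 & T40, T42 & T43

Sorted by start: T37, T39, T38, T40, T41, T42, T43.
T39 starts after T37 ends, so T37 has no further overlaps.
T38 starts after T39 ends, so T39 has no further overlaps.
T40 starts before T38 ends → T38 and T40 overlap.
T41 starts after T38 ends, so T38 has no further overlaps.
T41 starts after T40 ends, so T40 has no further overlaps.
T42 starts after T41 ends, so T41 has no further overlaps.
T43 starts before T42 ends → T42 and T43 overlap.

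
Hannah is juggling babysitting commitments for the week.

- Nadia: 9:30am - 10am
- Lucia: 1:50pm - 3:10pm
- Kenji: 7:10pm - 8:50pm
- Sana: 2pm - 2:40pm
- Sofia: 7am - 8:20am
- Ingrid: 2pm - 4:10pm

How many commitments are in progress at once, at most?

Sort all start/end points and keep a running count:
7am start Sofia → 1
8:20am end Sofia → 0
9:30am start Nadia → 1
10am end Nadia → 0
1:50pm start Lucia → 1
2pm start Ingrid → 2
2pm start Sana → 3
2:40pm end Sana → 2
3:10pm end Lucia → 1
4:10pm end Ingrid → 0
7:10pm start Kenji → 1
8:50pm end Kenji → 0
Peak is 3, at 2pm (Ingrid, Lucia, Sana).

3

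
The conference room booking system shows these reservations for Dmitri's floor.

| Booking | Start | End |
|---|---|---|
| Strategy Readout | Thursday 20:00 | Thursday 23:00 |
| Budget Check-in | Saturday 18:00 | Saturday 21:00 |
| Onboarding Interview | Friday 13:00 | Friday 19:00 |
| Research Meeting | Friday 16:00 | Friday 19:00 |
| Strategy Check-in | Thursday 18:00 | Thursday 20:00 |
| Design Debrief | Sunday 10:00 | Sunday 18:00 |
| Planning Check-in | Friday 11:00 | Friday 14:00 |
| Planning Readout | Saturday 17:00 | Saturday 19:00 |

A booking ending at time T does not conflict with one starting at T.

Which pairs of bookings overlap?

Sorted by start: Strategy Check-in, Strategy Readout, Planning Check-in, Onboarding Interview, Research Meeting, Planning Readout, Budget Check-in, Design Debrief.
Strategy Readout starts exactly when Strategy Check-in ends (back-to-back, no overlap); Strategy Check-in is clear from here.
Planning Check-in starts after Strategy Readout ends; Strategy Readout is clear from here.
Onboarding Interview starts before Planning Check-in ends → Planning Check-in and Onboarding Interview overlap.
Research Meeting starts after Planning Check-in ends; Planning Check-in is clear from here.
Research Meeting starts before Onboarding Interview ends → Onboarding Interview and Research Meeting overlap.
Planning Readout starts after Onboarding Interview ends; Onboarding Interview is clear from here.
Planning Readout starts after Research Meeting ends; Research Meeting is clear from here.
Budget Check-in starts before Planning Readout ends → Planning Readout and Budget Check-in overlap.
Design Debrief starts after Planning Readout ends.
Design Debrief starts after Budget Check-in ends.

Budget Check-in & Planning Readout, Onboarding Interview & Planning Check-in, Onboarding Interview & Research Meeting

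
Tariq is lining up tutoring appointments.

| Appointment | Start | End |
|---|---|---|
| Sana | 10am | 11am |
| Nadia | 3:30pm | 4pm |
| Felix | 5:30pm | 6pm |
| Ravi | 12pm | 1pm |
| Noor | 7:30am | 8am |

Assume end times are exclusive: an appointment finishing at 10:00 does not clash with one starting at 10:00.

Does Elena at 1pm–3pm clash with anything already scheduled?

No — it doesn't clash with anything

Noor: ends 8am at or before Elena starts 1pm → clear.
Sana: ends 11am at or before Elena starts 1pm → clear.
Ravi: ends 1pm at or before Elena starts 1pm → clear.
Nadia: starts 3:30pm at or after Elena ends 3pm → clear.
Felix: starts 5:30pm at or after Elena ends 3pm → clear.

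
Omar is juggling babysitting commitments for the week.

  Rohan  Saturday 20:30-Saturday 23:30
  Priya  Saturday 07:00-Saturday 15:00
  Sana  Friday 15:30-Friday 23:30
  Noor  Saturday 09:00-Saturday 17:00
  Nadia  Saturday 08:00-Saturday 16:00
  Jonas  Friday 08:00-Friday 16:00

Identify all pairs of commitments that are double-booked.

Jonas & Sana, Nadia & Noor, Nadia & Priya, Noor & Priya

Sorted by start: Jonas, Sana, Priya, Nadia, Noor, Rohan.
Sana starts before Jonas ends → Jonas and Sana overlap.
Priya starts after Jonas ends — done with Jonas.
Priya starts after Sana ends — done with Sana.
Nadia starts before Priya ends → Priya and Nadia overlap.
Noor starts before Priya ends → Priya and Noor overlap.
Rohan starts after Priya ends.
Noor starts before Nadia ends → Nadia and Noor overlap.
Rohan starts after Nadia ends.
Rohan starts after Noor ends.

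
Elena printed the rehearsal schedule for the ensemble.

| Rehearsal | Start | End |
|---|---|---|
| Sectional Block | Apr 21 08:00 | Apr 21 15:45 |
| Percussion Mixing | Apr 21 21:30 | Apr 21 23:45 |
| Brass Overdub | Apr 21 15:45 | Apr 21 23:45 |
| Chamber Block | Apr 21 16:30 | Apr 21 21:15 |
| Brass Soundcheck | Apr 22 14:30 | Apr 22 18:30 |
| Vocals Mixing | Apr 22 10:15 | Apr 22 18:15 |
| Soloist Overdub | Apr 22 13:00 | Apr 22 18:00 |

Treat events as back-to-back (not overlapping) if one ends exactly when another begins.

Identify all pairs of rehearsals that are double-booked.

Brass Overdub & Chamber Block, Brass Overdub & Percussion Mixing, Brass Soundcheck & Soloist Overdub, Brass Soundcheck & Vocals Mixing, Soloist Overdub & Vocals Mixing

Sorted by start: Sectional Block, Brass Overdub, Chamber Block, Percussion Mixing, Vocals Mixing, Soloist Overdub, Brass Soundcheck.
Brass Overdub starts exactly when Sectional Block ends (back-to-back, no overlap), so nothing later overlaps Sectional Block either.
Chamber Block starts before Brass Overdub ends → Brass Overdub and Chamber Block overlap.
Percussion Mixing starts before Brass Overdub ends → Brass Overdub and Percussion Mixing overlap.
Vocals Mixing starts after Brass Overdub ends, so nothing later overlaps Brass Overdub either.
Percussion Mixing starts after Chamber Block ends, so nothing later overlaps Chamber Block either.
Vocals Mixing starts after Percussion Mixing ends, so nothing later overlaps Percussion Mixing either.
Soloist Overdub starts before Vocals Mixing ends → Vocals Mixing and Soloist Overdub overlap.
Brass Soundcheck starts before Vocals Mixing ends → Vocals Mixing and Brass Soundcheck overlap.
Brass Soundcheck starts before Soloist Overdub ends → Soloist Overdub and Brass Soundcheck overlap.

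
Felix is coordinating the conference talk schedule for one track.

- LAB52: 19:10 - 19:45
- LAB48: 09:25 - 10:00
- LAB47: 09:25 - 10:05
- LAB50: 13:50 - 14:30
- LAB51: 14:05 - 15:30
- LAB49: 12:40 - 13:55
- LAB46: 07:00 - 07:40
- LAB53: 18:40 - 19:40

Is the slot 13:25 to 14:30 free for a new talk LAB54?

No — it overlaps LAB49, LAB50, LAB51

LAB46: ends 07:40 at or before LAB54 starts 13:25 → clear.
LAB47: ends 10:05 at or before LAB54 starts 13:25 → clear.
LAB48: ends 10:00 at or before LAB54 starts 13:25 → clear.
LAB49: starts 12:40 before LAB54 ends 14:30, and ends 13:55 after LAB54 starts 13:25 → overlap.
LAB50: starts 13:50 before LAB54 ends 14:30, and ends 14:30 after LAB54 starts 13:25 → overlap.
LAB51: starts 14:05 before LAB54 ends 14:30, and ends 15:30 after LAB54 starts 13:25 → overlap.
LAB53: starts 18:40 at or after LAB54 ends 14:30 → clear.
LAB52: starts 19:10 at or after LAB54 ends 14:30 → clear.
LAB54 overlaps LAB49, LAB50, LAB51.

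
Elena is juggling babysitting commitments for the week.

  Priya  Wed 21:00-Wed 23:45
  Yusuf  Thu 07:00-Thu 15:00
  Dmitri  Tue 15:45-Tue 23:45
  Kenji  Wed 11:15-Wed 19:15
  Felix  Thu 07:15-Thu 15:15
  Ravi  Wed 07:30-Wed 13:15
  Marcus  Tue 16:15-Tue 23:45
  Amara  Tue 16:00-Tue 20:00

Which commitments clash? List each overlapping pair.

Sorted by start: Dmitri, Amara, Marcus, Ravi, Kenji, Priya, Yusuf, Felix.
Amara starts before Dmitri ends → Dmitri and Amara overlap.
Marcus starts before Dmitri ends → Dmitri and Marcus overlap.
Ravi starts after Dmitri ends; Dmitri is clear from here.
Marcus starts before Amara ends → Amara and Marcus overlap.
Ravi starts after Amara ends; Amara is clear from here.
Ravi starts after Marcus ends; Marcus is clear from here.
Kenji starts before Ravi ends → Ravi and Kenji overlap.
Priya starts after Ravi ends; Ravi is clear from here.
Priya starts after Kenji ends; Kenji is clear from here.
Yusuf starts after Priya ends; Priya is clear from here.
Felix starts before Yusuf ends → Yusuf and Felix overlap.

Amara & Dmitri, Amara & Marcus, Dmitri & Marcus, Felix & Yusuf, Kenji & Ravi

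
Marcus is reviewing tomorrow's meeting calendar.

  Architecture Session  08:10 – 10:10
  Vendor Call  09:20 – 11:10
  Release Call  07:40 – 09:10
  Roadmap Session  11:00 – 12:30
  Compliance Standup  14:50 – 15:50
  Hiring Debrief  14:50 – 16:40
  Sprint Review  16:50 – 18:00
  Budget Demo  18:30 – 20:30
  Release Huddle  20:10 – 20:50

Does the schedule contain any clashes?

Check each pair: they overlap iff neither finishes before the other starts.
Sorted by start: Release Call, Architecture Session, Vendor Call, Roadmap Session, Compliance Standup, Hiring Debrief, Sprint Review, Budget Demo, Release Huddle.
Architecture Session starts before Release Call ends → Release Call and Architecture Session overlap.
That's a conflict, so the schedule is not conflict-free.

Yes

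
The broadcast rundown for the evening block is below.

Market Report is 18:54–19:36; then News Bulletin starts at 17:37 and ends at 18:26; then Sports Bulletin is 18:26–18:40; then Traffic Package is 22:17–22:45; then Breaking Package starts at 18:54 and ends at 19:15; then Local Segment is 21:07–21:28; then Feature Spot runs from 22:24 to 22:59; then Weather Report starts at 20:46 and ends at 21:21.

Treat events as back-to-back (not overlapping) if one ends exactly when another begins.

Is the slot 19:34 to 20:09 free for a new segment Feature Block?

No — it overlaps Market Report

News Bulletin: ends 18:26 at or before Feature Block starts 19:34 → clear.
Sports Bulletin: ends 18:40 at or before Feature Block starts 19:34 → clear.
Market Report: starts 18:54 before Feature Block ends 20:09, and ends 19:36 after Feature Block starts 19:34 → overlap.
Breaking Package: ends 19:15 at or before Feature Block starts 19:34 → clear.
Weather Report: starts 20:46 at or after Feature Block ends 20:09 → clear.
Local Segment: starts 21:07 at or after Feature Block ends 20:09 → clear.
Traffic Package: starts 22:17 at or after Feature Block ends 20:09 → clear.
Feature Spot: starts 22:24 at or after Feature Block ends 20:09 → clear.
Feature Block overlaps Market Report.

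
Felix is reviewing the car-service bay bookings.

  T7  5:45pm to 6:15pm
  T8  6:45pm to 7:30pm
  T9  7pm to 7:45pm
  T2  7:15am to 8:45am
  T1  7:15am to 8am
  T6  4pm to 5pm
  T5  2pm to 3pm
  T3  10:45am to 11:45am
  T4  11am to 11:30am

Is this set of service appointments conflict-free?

No

Two intervals overlap when each starts before the other ends.
Sorted by start: T1, T2, T3, T4, T5, T6, T7, T8, T9.
T2 starts before T1 ends → T1 and T2 overlap.
That's a conflict, so the schedule is not conflict-free.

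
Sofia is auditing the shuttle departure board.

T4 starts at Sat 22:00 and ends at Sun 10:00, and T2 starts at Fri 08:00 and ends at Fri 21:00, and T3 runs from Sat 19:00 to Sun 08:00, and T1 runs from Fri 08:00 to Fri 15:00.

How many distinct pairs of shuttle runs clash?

2

Two intervals overlap when each starts before the other ends.
Sorted by start: T1, T2, T3, T4.
T2 starts before T1 ends → T1 and T2 overlap.
T3 starts after T1 ends, so T1 has no further overlaps.
T3 starts after T2 ends, so T2 has no further overlaps.
T4 starts before T3 ends → T3 and T4 overlap.
Overlapping pairs: T1 & T2, T3 & T4 — 2 in total.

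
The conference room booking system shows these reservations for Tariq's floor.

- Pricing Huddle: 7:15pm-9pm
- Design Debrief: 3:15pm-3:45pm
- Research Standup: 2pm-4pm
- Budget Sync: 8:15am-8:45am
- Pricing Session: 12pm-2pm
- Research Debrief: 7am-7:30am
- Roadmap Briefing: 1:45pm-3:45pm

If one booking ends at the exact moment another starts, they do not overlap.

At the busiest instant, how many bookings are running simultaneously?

3

Sweep the timeline, counting +1 at each start and −1 at each end (ends before starts at a tie):
7am start Research Debrief → 1
7:30am end Research Debrief → 0
8:15am start Budget Sync → 1
8:45am end Budget Sync → 0
12pm start Pricing Session → 1
1:45pm start Roadmap Briefing → 2
2pm end Pricing Session → 1
2pm start Research Standup → 2
3:15pm start Design Debrief → 3
3:45pm end Design Debrief → 2
3:45pm end Roadmap Briefing → 1
4pm end Research Standup → 0
7:15pm start Pricing Huddle → 1
9pm end Pricing Huddle → 0
Peak is 3, at 3:15pm (Design Debrief, Research Standup, Roadmap Briefing).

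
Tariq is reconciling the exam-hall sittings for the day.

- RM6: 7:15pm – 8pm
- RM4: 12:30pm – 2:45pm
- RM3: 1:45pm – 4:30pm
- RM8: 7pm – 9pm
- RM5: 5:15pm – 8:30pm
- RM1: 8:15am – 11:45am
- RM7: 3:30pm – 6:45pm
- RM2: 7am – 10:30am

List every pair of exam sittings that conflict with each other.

Sorted by start: RM2, RM1, RM4, RM3, RM7, RM5, RM8, RM6.
RM1 starts before RM2 ends → RM2 and RM1 overlap.
RM4 starts after RM2 ends, so RM2 has no further overlaps.
RM4 starts after RM1 ends, so RM1 has no further overlaps.
RM3 starts before RM4 ends → RM4 and RM3 overlap.
RM7 starts after RM4 ends, so RM4 has no further overlaps.
RM7 starts before RM3 ends → RM3 and RM7 overlap.
RM5 starts after RM3 ends, so RM3 has no further overlaps.
RM5 starts before RM7 ends → RM7 and RM5 overlap.
RM8 starts after RM7 ends, so RM7 has no further overlaps.
RM8 starts before RM5 ends → RM5 and RM8 overlap.
RM6 starts before RM5 ends → RM5 and RM6 overlap.
RM6 starts before RM8 ends → RM8 and RM6 overlap.

RM1 & RM2, RM3 & RM4, RM3 & RM7, RM5 & RM6, RM5 & RM7, RM5 & RM8, RM6 & RM8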